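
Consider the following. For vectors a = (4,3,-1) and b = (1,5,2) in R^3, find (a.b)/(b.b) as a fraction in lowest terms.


Projection coefficient = (a . b) / (b . b)
a . b = 4*1 + 3*5 + (-1)*2
= 4 + 15 + (-2) = 17
b . b = 1^2 + 5^2 + 2^2
= 1 + 25 + 4 = 30
Coefficient = 17/30
In lowest terms: 17/30


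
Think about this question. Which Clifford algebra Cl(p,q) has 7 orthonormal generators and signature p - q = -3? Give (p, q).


We need p + q = 7 and p - q = -3.
Adding: 2p = 7 + (-3) = 4, so p = 2.
Then q = 7 - 2 = 5.
(p, q) = (2, 5)


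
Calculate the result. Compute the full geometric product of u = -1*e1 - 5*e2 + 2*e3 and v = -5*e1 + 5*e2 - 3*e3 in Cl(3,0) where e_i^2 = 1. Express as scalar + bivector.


In Cl(3,0): e_i^2 = 1, e_ie_j = -e_je_i for i != j.
Scalar part = u . v = (-1)*(-5) + (-5)*5 + 2*(-3)
= 5 + (-25) + (-6) = -26
e12 coeff = (-1)*5 - (-5)*(-5) = -5 - 25 = -30
e13 coeff = (-1)*(-3) - 2*(-5) = 3 - (-10) = 13
e23 coeff = (-5)*(-3) - 2*5 = 15 - 10 = 5
uv = -26 - 30*e12 + 13*e13 + 5*e23


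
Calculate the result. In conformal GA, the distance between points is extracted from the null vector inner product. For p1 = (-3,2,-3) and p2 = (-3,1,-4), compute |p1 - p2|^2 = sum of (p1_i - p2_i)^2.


p1 - p2 = (0, 1, 1)
|p1 - p2|^2 = 0^2 + 1^2 + 1^2
= 0 + 1 + 1
= 2


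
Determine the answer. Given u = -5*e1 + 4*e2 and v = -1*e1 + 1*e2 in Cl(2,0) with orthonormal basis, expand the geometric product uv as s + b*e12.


Expand: (-5*e1 + 4*e2)(-1*e1 + 1*e2)
= (-5)*(-1)*e1e1 + (-5)*1*e1e2 + 4*(-1)*e2e1 + 4*1*e2e2
Using e1^2 = e2^2 = 1, e2e1 = -e1e2:
Scalar part s = (-5)*(-1) + 4*1 = 5 + 4 = 9
Bivector part b = (-5)*1 - 4*(-1) = -5 - (-4) = -1
uv = 9 - 1*e12


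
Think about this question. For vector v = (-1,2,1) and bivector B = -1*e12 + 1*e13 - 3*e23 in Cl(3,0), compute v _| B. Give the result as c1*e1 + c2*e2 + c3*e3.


Left contraction v _| B = <vB>_1 (grade-1 part of the geometric product vB).
Using e1_|e12 = e2, e2_|e12 = -e1, e1_|e13 = e3, e3_|e13 = -e1, e2_|e23 = e3, e3_|e23 = -e2:
e1 coeff: -v2*b12 - v3*b13 = -(2)*(-1) - (1)*(1) = 1
e2 coeff: v1*b12 - v3*b23 = (-1)*(-1) - (1)*(-3) = 4
e3 coeff: v1*b13 + v2*b23 = (-1)*(1) + (2)*(-3) = -7
v _| B = 1*e1 + 4*e2 - 7*e3


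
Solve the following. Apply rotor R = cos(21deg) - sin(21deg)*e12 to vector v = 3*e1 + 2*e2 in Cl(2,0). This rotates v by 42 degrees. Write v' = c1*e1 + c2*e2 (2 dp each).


Rotor R = cos(21deg) - sin(21deg)*e12
Rotation angle theta = 2 * 21 = 42 degrees
v' = R*v*~R rotates v by theta.
cos(42deg) = 0.7431, sin(42deg) = 0.6691
v'_1 = 3*cos(42deg) - 2*sin(42deg)
= 3*0.7431 - 2*0.6691
= 0.89
v'_2 = 3*sin(42deg) + 2*cos(42deg)
= 3*0.6691 + 2*0.7431
= 3.49
v' = 0.89*e1 + 3.49*e2


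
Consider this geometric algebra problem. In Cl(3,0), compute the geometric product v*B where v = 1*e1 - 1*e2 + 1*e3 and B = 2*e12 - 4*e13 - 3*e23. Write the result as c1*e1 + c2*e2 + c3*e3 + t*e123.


vB has grade-1 (vector) and grade-3 (trivector) parts: vB = (v _| B) + (v ^ B).
Vector part <vB>_1:
  e1: -v2*b12 - v3*b13 = -(-1)*(2) - (1)*(-4) = 6
  e2: v1*b12 - v3*b23 = (1)*(2) - (1)*(-3) = 5
  e3: v1*b13 + v2*b23 = (1)*(-4) + (-1)*(-3) = -1
Trivector part <vB>_3:
  e123: v1*b23 - v2*b13 + v3*b12 = (1)*(-3) - (-1)*(-4) + (1)*(2) = -5
vB = 6*e1 + 5*e2 - 1*e3 - 5*e123


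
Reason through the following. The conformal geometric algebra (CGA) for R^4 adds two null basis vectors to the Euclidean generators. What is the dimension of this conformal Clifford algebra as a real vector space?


The conformal model of R^4 uses Cl(5,1): the 4 Euclidean generators plus two extra orthogonal generators e+ (e+^2 = +1) and e- (e-^2 = -1), from which the null vectors e0, einf are built.
Number of generators m = 4 + 2 = 6.
dim Cl(p,q) = 2^m = 2^6 = 64


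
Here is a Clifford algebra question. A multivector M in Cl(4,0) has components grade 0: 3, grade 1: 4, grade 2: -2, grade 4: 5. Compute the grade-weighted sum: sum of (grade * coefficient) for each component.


Grade-weighted sum = sum of grade_k * coefficient_k
0*3 = 0
1*4 = 4
2*(-2) = -4
4*5 = 20
Total = 0 + 4 + (-4) + 20 = 20


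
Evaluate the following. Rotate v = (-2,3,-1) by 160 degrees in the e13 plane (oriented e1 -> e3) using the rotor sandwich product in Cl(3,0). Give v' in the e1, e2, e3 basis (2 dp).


Rotor R = cos(80deg) - sin(80deg)*e13
Rotation angle theta = 2 * 80 = 160 degrees in the e13 plane (e1 -> e3).
The component perpendicular to the plane (e2) is invariant: v'_2 = v2 = 3.00
cos(160deg) = -0.9397, sin(160deg) = 0.3420
v'_1 = v1*cos(theta) - v3*sin(theta) = -2*(-0.9397) - (-1)*0.3420 = 2.22
v'_3 = v1*sin(theta) + v3*cos(theta) = -2*0.3420 + (-1)*(-0.9397) = 0.26
v' = 2.22*e1 + 3.00*e2 + 0.26*e3


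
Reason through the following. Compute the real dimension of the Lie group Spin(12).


Spin(n) double-covers SO(n); both have Lie algebra so(n) of dimension n(n-1)/2.
n = 12
n(n-1) = 12 * 11 = 132
dim Spin(12) = 132/2 = 66


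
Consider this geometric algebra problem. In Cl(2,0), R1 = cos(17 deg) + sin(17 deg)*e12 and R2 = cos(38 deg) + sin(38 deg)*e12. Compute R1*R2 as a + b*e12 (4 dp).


Same-plane rotors commute and their half-angles add:
R1*R2 = cos(a1 + a2) + sin(a1 + a2)*e12.
a1 + a2 = 17 + 38 = 55 deg
cos(55 deg) = 0.5736
sin(55 deg) = 0.8192
R1*R2 = 0.5736 + 0.8192*e12


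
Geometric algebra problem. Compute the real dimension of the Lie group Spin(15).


Spin(n) double-covers SO(n); both have Lie algebra so(n) of dimension n(n-1)/2.
n = 15
n(n-1) = 15 * 14 = 210
dim Spin(15) = 210/2 = 105


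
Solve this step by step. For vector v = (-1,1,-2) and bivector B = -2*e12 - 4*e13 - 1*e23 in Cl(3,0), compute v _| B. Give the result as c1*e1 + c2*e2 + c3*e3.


Left contraction v _| B = <vB>_1 (grade-1 part of the geometric product vB).
Using e1_|e12 = e2, e2_|e12 = -e1, e1_|e13 = e3, e3_|e13 = -e1, e2_|e23 = e3, e3_|e23 = -e2:
e1 coeff: -v2*b12 - v3*b13 = -(1)*(-2) - (-2)*(-4) = -6
e2 coeff: v1*b12 - v3*b23 = (-1)*(-2) - (-2)*(-1) = 0
e3 coeff: v1*b13 + v2*b23 = (-1)*(-4) + (1)*(-1) = 3
v _| B = -6*e1 + 0*e2 + 3*e3


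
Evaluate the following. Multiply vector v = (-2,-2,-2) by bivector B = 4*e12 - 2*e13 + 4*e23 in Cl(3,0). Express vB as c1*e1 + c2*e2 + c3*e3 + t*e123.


vB has grade-1 (vector) and grade-3 (trivector) parts: vB = (v _| B) + (v ^ B).
Vector part <vB>_1:
  e1: -v2*b12 - v3*b13 = -(-2)*(4) - (-2)*(-2) = 4
  e2: v1*b12 - v3*b23 = (-2)*(4) - (-2)*(4) = 0
  e3: v1*b13 + v2*b23 = (-2)*(-2) + (-2)*(4) = -4
Trivector part <vB>_3:
  e123: v1*b23 - v2*b13 + v3*b12 = (-2)*(4) - (-2)*(-2) + (-2)*(4) = -20
vB = 4*e1 + 0*e2 - 4*e3 - 20*e123


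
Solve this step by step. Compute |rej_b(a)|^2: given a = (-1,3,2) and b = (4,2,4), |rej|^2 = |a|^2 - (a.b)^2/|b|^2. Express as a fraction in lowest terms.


|a|^2 = (-1)^2 + 3^2 + 2^2 = 14
|b|^2 = 4^2 + 2^2 + 4^2 = 36
a . b = (-1)*4 + 3*2 + 2*4 = 10
(a.b)^2 = 10^2 = 100
|rej|^2 = 14 - 100/36
= (504 - 100)/36
= 404/36
In lowest terms: 101/9


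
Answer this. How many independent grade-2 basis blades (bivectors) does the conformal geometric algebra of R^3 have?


The conformal model of R^3 uses Cl(4,1) with m = 3 + 2 = 5 generators.
Number of grade-2 blades = C(m, 2) = C(5, 2)
= 5*4/2 = 10


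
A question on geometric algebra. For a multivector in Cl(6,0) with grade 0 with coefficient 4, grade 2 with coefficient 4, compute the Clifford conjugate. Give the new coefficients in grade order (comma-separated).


Clifford conjugate sign for grade k: (-1)^(k(k+1)/2)
Grade 0: (-1)^(0*1/2) = (-1)^0 = 1, coeff 4 -> 4
Grade 2: (-1)^(2*3/2) = (-1)^3 = -1, coeff 4 -> -4
Conjugated coefficients: 4, -4


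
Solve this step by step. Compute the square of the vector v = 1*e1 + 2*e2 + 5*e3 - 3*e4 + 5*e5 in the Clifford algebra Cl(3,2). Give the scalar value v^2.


v^2 = sum of c_i^2 * e_i^2
Positive signature terms (e_i^2 = +1): 1^2 + 2^2 + 5^2 = 30
Negative signature terms (e_j^2 = -1): (-3)^2 + 5^2 = 34
v^2 = 30 - 34 = -4


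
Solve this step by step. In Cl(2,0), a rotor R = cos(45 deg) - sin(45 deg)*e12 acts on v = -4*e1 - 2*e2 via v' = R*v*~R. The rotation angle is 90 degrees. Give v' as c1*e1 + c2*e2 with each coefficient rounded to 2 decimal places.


Rotor R = cos(45deg) - sin(45deg)*e12
Rotation angle theta = 2 * 45 = 90 degrees
v' = R*v*~R rotates v by theta.
cos(90deg) = 0.0000, sin(90deg) = 1.0000
v'_1 = -4*cos(90deg) - (-2)*sin(90deg)
= -4*0.0000 - (-2)*1.0000
= 2.00
v'_2 = -4*sin(90deg) + (-2)*cos(90deg)
= -4*1.0000 + (-2)*0.0000
= -4.00
v' = 2.00*e1 - 4.00*e2


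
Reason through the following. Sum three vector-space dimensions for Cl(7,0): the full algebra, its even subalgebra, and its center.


n = 7 + 0 = 7
Total dim = 2^7 = 128
Even subalgebra dim = 2^6 = 64
n is odd, so center dim = 2
Sum = 128 + 64 + 2 = 194


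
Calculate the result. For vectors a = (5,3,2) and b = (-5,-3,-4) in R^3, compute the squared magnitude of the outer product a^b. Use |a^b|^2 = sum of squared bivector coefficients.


a wedge b = (a1*b2 - a2*b1)*e12 + (a1*b3 - a3*b1)*e13 + (a2*b3 - a3*b2)*e23
e12 coeff: 5*(-3) - 3*(-5) = -15 - (-15) = 0
e13 coeff: 5*(-4) - 2*(-5) = -20 - (-10) = -10
e23 coeff: 3*(-4) - 2*(-3) = -12 - (-6) = -6
|a wedge b|^2 = 0^2 + (-10)^2 + (-6)^2
= 0 + 100 + 36
= 136


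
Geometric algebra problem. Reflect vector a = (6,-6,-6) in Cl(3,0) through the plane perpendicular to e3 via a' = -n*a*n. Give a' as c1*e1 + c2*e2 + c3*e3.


Reflection formula: a' = -n*a*n, with n = e3 (unit vector, n^2 = 1).
For reflection through hyperplane perp to e3:
The component along e3 flips sign, others stay.
a = (6, -6, -6)
a' = (6, -6, 6)
a' = 6*e1 - 6*e2 + 6*e3


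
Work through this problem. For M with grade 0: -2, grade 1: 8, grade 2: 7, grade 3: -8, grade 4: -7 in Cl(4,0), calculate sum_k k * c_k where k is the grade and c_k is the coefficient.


Grade-weighted sum = sum of grade_k * coefficient_k
0*(-2) = 0
1*8 = 8
2*7 = 14
3*(-8) = -24
4*(-7) = -28
Total = 0 + 8 + 14 + (-24) + (-28) = -30


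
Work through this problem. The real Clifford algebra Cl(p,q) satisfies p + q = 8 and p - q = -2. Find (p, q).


We need p + q = 8 and p - q = -2.
Adding: 2p = 8 + (-2) = 6, so p = 3.
Then q = 8 - 3 = 5.
(p, q) = (3, 5)


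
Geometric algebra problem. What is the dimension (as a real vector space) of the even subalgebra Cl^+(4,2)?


Even subalgebra dimension = 2^(n-1)
n = 4 + 2 = 6
2^(6 - 1) = 2^5 = 32
Verification: sum of C(6,k) for even k = 1 + 15 + 15 + 1 = 32
Result = 32


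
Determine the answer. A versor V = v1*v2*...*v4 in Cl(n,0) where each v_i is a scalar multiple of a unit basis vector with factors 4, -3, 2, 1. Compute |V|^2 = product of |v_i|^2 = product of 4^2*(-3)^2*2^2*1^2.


Each vector v_i has |v_i|^2 = s_i^2
Squared scales: 4^2 = 16, (-3)^2 = 9, 2^2 = 4, 1^2 = 1
|V|^2 = 16 * 9 * 4 * 1
= 576


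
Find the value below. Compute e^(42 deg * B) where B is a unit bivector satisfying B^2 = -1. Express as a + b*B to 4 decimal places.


For a unit bivector B with B^2 = -1, the exponential series gives
e^(theta*B) = cos(theta) + sin(theta)*B (the GA analogue of Euler's formula).
theta = 42 degrees = 0.733038 rad
cos(42 deg) = 0.7431
sin(42 deg) = 0.6691
exp(theta*B) = 0.7431 + 0.6691*B


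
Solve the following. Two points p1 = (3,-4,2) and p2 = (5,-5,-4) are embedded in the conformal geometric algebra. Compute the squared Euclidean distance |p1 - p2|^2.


p1 - p2 = (-2, 1, 6)
|p1 - p2|^2 = (-2)^2 + 1^2 + 6^2
= 4 + 1 + 36
= 41


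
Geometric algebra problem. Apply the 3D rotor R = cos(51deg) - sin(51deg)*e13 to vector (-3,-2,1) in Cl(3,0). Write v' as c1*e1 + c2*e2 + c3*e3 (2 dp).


Rotor R = cos(51deg) - sin(51deg)*e13
Rotation angle theta = 2 * 51 = 102 degrees in the e13 plane (e1 -> e3).
The component perpendicular to the plane (e2) is invariant: v'_2 = v2 = -2.00
cos(102deg) = -0.2079, sin(102deg) = 0.9781
v'_1 = v1*cos(theta) - v3*sin(theta) = -3*(-0.2079) - 1*0.9781 = -0.35
v'_3 = v1*sin(theta) + v3*cos(theta) = -3*0.9781 + 1*(-0.2079) = -3.14
v' = -0.35*e1 - 2.00*e2 - 3.14*e3


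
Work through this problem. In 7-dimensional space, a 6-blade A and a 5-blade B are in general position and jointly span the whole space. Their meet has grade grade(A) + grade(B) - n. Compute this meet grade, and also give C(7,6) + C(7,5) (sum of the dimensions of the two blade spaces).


Meet grade = grade(A) + grade(B) - n
= 6 + 5 - 7 = 4
C(7,6) = 7
C(7,5) = 21
dim_A + dim_B = 7 + 21 = 28


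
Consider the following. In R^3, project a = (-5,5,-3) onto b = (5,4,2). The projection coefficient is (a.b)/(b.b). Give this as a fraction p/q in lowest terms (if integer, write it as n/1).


Projection coefficient = (a . b) / (b . b)
a . b = (-5)*5 + 5*4 + (-3)*2
= -25 + 20 + (-6) = -11
b . b = 5^2 + 4^2 + 2^2
= 25 + 16 + 4 = 45
Coefficient = -11/45
In lowest terms: -11/45


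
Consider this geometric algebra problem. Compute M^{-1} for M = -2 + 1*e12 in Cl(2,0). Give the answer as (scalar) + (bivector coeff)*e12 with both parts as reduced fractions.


M = -2 + 1*e12, where e12^2 = -1.
Since M commutes with its reverse ~M = a - b*e12, M * ~M = a^2 - b^2*e12^2 = a^2 + b^2.
So M^{-1} = ~M / (a^2 + b^2) = (a - b*e12)/(a^2 + b^2).
a^2 + b^2 = 4 + 1 = 5
Scalar part = -2/5 = -2/5
Bivector coeff = -1/5 = -1/5
M^{-1} = -2/5 - 1/5*e12


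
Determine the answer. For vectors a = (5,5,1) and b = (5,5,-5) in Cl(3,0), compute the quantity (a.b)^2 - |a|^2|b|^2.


a . b = 5*5 + 5*5 + 1*(-5)
= 25 + 25 + (-5) = 45
|a|^2 = 5^2 + 5^2 + 1^2 = 51
|b|^2 = 5^2 + 5^2 + (-5)^2 = 75
(a.b)^2 = 45^2 = 2025
|a|^2 * |b|^2 = 51 * 75 = 3825
Result = 2025 - 3825 = -1800


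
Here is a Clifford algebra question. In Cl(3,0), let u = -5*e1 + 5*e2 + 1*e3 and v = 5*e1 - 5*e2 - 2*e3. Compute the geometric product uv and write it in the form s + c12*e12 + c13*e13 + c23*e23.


In Cl(3,0): e_i^2 = 1, e_ie_j = -e_je_i for i != j.
Scalar part = u . v = (-5)*5 + 5*(-5) + 1*(-2)
= -25 + (-25) + (-2) = -52
e12 coeff = (-5)*(-5) - 5*5 = 25 - 25 = 0
e13 coeff = (-5)*(-2) - 1*5 = 10 - 5 = 5
e23 coeff = 5*(-2) - 1*(-5) = -10 - (-5) = -5
uv = -52 + 0*e12 + 5*e13 - 5*e23


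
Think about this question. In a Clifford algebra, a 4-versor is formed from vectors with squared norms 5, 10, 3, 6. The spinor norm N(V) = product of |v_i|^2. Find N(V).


Spinor norm N(V) = |v1|^2 * |v2|^2 * ... * |v4|^2
= 5 * 10 * 3 * 6
Running product: 5, 50, 150, 900
N(V) = 900


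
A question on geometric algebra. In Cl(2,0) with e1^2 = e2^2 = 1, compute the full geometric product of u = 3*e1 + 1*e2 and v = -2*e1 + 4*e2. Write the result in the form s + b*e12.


Expand: (3*e1 + 1*e2)(-2*e1 + 4*e2)
= 3*(-2)*e1e1 + 3*4*e1e2 + 1*(-2)*e2e1 + 1*4*e2e2
Using e1^2 = e2^2 = 1, e2e1 = -e1e2:
Scalar part s = 3*(-2) + 1*4 = -6 + 4 = -2
Bivector part b = 3*4 - 1*(-2) = 12 - (-2) = 14
uv = -2 + 14*e12


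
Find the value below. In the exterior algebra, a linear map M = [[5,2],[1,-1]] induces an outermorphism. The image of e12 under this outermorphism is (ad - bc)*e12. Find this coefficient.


The outermorphism of a linear map f sends e1^e2 to f(e1)^f(e2).
f(e1) = 5*e1 + 1*e2
f(e2) = 2*e1 - 1*e2
f(e1) ^ f(e2) = (5*e1 + 1*e2) ^ (2*e1 - 1*e2)
= 5*(-1)*e12 + 1*2*e21
= (-5 - 2)*e12
= -7*e12
Coefficient = -7


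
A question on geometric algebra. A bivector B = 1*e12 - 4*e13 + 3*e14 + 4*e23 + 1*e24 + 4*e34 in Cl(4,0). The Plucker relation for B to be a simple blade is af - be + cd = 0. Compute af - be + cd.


Plucker relation: af - be + cd
a*f = 1*4 = 4
b*e = (-4)*1 = -4
c*d = 3*4 = 12
af - be + cd = 4 - (-4) + 12
= 20


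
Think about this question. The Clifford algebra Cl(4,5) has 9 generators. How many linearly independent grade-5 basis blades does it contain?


Number of grade-k basis blades in Cl(p,q) with n = p + q is C(n, k).
n = 4 + 5 = 9
C(9, 5) = 9! / (5! * 4!)
= 362880 / (120 * 24)
= 126


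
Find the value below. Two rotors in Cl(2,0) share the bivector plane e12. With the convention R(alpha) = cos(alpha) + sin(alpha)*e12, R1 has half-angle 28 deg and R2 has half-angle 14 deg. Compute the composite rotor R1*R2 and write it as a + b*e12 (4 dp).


Same-plane rotors commute and their half-angles add:
R1*R2 = cos(a1 + a2) + sin(a1 + a2)*e12.
a1 + a2 = 28 + 14 = 42 deg
cos(42 deg) = 0.7431
sin(42 deg) = 0.6691
R1*R2 = 0.7431 + 0.6691*e12


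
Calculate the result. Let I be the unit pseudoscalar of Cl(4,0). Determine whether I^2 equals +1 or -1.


The pseudoscalar I = e1...e_n (product of all n generators) of Cl(p,q) satisfies I^2 = (-1)^(q + n(n-1)/2).
p = 4, q = 0, n = p + q = 4
n(n-1)/2 = 4 * 3 / 2 = 6
Exponent = q + n(n-1)/2 = 0 + 6 = 6
I^2 = (-1)^6 = +1


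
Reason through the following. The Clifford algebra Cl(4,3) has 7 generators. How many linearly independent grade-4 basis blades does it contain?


Number of grade-k basis blades in Cl(p,q) with n = p + q is C(n, k).
n = 4 + 3 = 7
C(7, 4) = 7! / (4! * 3!)
= 5040 / (24 * 6)
= 35


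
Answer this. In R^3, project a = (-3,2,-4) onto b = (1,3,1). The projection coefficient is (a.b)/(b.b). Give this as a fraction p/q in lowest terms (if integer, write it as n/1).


Projection coefficient = (a . b) / (b . b)
a . b = (-3)*1 + 2*3 + (-4)*1
= -3 + 6 + (-4) = -1
b . b = 1^2 + 3^2 + 1^2
= 1 + 9 + 1 = 11
Coefficient = -1/11
In lowest terms: -1/11


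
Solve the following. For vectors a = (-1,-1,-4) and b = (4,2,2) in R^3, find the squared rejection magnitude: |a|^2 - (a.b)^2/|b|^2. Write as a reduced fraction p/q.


|a|^2 = (-1)^2 + (-1)^2 + (-4)^2 = 18
|b|^2 = 4^2 + 2^2 + 2^2 = 24
a . b = (-1)*4 + (-1)*2 + (-4)*2 = -14
(a.b)^2 = (-14)^2 = 196
|rej|^2 = 18 - 196/24
= (432 - 196)/24
= 236/24
In lowest terms: 59/6


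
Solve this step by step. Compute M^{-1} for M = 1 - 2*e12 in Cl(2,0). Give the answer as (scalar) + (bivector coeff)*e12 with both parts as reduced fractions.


M = 1 - 2*e12, where e12^2 = -1.
Since M commutes with its reverse ~M = a - b*e12, M * ~M = a^2 - b^2*e12^2 = a^2 + b^2.
So M^{-1} = ~M / (a^2 + b^2) = (a - b*e12)/(a^2 + b^2).
a^2 + b^2 = 1 + 4 = 5
Scalar part = 1/5 = 1/5
Bivector coeff = 2/5 = 2/5
M^{-1} = 1/5 + 2/5*e12


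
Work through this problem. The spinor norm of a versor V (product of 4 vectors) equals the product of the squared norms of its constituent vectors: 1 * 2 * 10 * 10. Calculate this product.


Spinor norm N(V) = |v1|^2 * |v2|^2 * ... * |v4|^2
= 1 * 2 * 10 * 10
Running product: 1, 2, 20, 200
N(V) = 200


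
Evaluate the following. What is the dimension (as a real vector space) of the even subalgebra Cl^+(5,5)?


Even subalgebra dimension = 2^(n-1)
n = 5 + 5 = 10
2^(10 - 1) = 2^9 = 512
Verification: sum of C(10,k) for even k = 1 + 45 + 210 + 210 + 45 + 1 = 512
Result = 512


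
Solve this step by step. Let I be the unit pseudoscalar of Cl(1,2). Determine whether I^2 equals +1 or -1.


The pseudoscalar I = e1...e_n (product of all n generators) of Cl(p,q) satisfies I^2 = (-1)^(q + n(n-1)/2).
p = 1, q = 2, n = p + q = 3
n(n-1)/2 = 3 * 2 / 2 = 3
Exponent = q + n(n-1)/2 = 2 + 3 = 5
I^2 = (-1)^5 = -1


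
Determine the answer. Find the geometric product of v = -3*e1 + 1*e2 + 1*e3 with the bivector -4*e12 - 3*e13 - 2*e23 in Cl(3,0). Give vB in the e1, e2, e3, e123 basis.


vB has grade-1 (vector) and grade-3 (trivector) parts: vB = (v _| B) + (v ^ B).
Vector part <vB>_1:
  e1: -v2*b12 - v3*b13 = -(1)*(-4) - (1)*(-3) = 7
  e2: v1*b12 - v3*b23 = (-3)*(-4) - (1)*(-2) = 14
  e3: v1*b13 + v2*b23 = (-3)*(-3) + (1)*(-2) = 7
Trivector part <vB>_3:
  e123: v1*b23 - v2*b13 + v3*b12 = (-3)*(-2) - (1)*(-3) + (1)*(-4) = 5
vB = 7*e1 + 14*e2 + 7*e3 + 5*e123


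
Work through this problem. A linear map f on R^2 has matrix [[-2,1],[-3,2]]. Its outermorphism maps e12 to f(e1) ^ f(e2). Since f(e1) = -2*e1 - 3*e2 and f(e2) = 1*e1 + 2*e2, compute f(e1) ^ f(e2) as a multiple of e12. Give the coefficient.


The outermorphism of a linear map f sends e1^e2 to f(e1)^f(e2).
f(e1) = -2*e1 - 3*e2
f(e2) = 1*e1 + 2*e2
f(e1) ^ f(e2) = (-2*e1 - 3*e2) ^ (1*e1 + 2*e2)
= (-2)*2*e12 + (-3)*1*e21
= (-4 - (-3))*e12
= -1*e12
Coefficient = -1


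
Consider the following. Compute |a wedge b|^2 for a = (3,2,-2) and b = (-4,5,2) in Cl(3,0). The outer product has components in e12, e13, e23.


a wedge b = (a1*b2 - a2*b1)*e12 + (a1*b3 - a3*b1)*e13 + (a2*b3 - a3*b2)*e23
e12 coeff: 3*5 - 2*(-4) = 15 - (-8) = 23
e13 coeff: 3*2 - (-2)*(-4) = 6 - 8 = -2
e23 coeff: 2*2 - (-2)*5 = 4 - (-10) = 14
|a wedge b|^2 = 23^2 + (-2)^2 + 14^2
= 529 + 4 + 196
= 729


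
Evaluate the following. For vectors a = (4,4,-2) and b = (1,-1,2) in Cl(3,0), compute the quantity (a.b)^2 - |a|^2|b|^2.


a . b = 4*1 + 4*(-1) + (-2)*2
= 4 + (-4) + (-4) = -4
|a|^2 = 4^2 + 4^2 + (-2)^2 = 36
|b|^2 = 1^2 + (-1)^2 + 2^2 = 6
(a.b)^2 = (-4)^2 = 16
|a|^2 * |b|^2 = 36 * 6 = 216
Result = 16 - 216 = -200


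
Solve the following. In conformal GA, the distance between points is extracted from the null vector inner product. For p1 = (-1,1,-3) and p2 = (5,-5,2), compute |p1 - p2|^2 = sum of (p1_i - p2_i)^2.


p1 - p2 = (-6, 6, -5)
|p1 - p2|^2 = (-6)^2 + 6^2 + (-5)^2
= 36 + 36 + 25
= 97


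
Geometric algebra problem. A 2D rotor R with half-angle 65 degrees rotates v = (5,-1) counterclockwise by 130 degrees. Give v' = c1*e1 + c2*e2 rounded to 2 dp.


Rotor R = cos(65deg) - sin(65deg)*e12
Rotation angle theta = 2 * 65 = 130 degrees
v' = R*v*~R rotates v by theta.
cos(130deg) = -0.6428, sin(130deg) = 0.7660
v'_1 = 5*cos(130deg) - (-1)*sin(130deg)
= 5*(-0.6428) - (-1)*0.7660
= -2.45
v'_2 = 5*sin(130deg) + (-1)*cos(130deg)
= 5*0.7660 + (-1)*(-0.6428)
= 4.47
v' = -2.45*e1 + 4.47*e2


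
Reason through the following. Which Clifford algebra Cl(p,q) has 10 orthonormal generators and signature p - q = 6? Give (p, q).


We need p + q = 10 and p - q = 6.
Adding: 2p = 10 + 6 = 16, so p = 8.
Then q = 10 - 8 = 2.
(p, q) = (8, 2)


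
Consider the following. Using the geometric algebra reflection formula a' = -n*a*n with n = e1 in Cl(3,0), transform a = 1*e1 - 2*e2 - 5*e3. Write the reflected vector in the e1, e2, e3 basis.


Reflection formula: a' = -n*a*n, with n = e1 (unit vector, n^2 = 1).
For reflection through hyperplane perp to e1:
The component along e1 flips sign, others stay.
a = (1, -2, -5)
a' = (-1, -2, -5)
a' = -1*e1 - 2*e2 - 5*e3


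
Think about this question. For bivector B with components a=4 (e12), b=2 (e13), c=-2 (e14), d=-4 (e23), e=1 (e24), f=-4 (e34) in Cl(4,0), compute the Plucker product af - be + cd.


Plucker relation: af - be + cd
a*f = 4*(-4) = -16
b*e = 2*1 = 2
c*d = (-2)*(-4) = 8
af - be + cd = -16 - 2 + 8
= -10


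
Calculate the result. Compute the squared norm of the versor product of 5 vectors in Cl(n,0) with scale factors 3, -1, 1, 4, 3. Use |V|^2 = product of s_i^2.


Each vector v_i has |v_i|^2 = s_i^2
Squared scales: 3^2 = 9, (-1)^2 = 1, 1^2 = 1, 4^2 = 16, 3^2 = 9
|V|^2 = 9 * 1 * 1 * 16 * 9
= 1296


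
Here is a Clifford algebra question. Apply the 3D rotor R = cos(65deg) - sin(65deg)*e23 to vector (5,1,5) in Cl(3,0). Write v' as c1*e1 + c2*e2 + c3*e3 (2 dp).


Rotor R = cos(65deg) - sin(65deg)*e23
Rotation angle theta = 2 * 65 = 130 degrees in the e23 plane (e2 -> e3).
The component perpendicular to the plane (e1) is invariant: v'_1 = v1 = 5.00
cos(130deg) = -0.6428, sin(130deg) = 0.7660
v'_2 = v2*cos(theta) - v3*sin(theta) = 1*(-0.6428) - 5*0.7660 = -4.47
v'_3 = v2*sin(theta) + v3*cos(theta) = 1*0.7660 + 5*(-0.6428) = -2.45
v' = 5.00*e1 - 4.47*e2 - 2.45*e3


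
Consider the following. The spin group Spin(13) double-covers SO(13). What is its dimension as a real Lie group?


Spin(n) double-covers SO(n); both have Lie algebra so(n) of dimension n(n-1)/2.
n = 13
n(n-1) = 13 * 12 = 156
dim Spin(13) = 156/2 = 78


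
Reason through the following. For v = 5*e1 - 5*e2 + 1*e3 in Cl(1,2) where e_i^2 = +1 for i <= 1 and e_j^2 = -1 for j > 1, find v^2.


v^2 = sum of c_i^2 * e_i^2
Positive signature terms (e_i^2 = +1): 5^2 = 25
Negative signature terms (e_j^2 = -1): (-5)^2 + 1^2 = 26
v^2 = 25 - 26 = -1


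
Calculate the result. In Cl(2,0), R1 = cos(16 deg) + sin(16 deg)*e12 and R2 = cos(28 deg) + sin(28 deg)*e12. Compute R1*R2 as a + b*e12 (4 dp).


Same-plane rotors commute and their half-angles add:
R1*R2 = cos(a1 + a2) + sin(a1 + a2)*e12.
a1 + a2 = 16 + 28 = 44 deg
cos(44 deg) = 0.7193
sin(44 deg) = 0.6947
R1*R2 = 0.7193 + 0.6947*e12


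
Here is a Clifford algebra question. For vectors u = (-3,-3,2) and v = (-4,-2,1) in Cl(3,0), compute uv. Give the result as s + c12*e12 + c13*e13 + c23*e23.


In Cl(3,0): e_i^2 = 1, e_ie_j = -e_je_i for i != j.
Scalar part = u . v = (-3)*(-4) + (-3)*(-2) + 2*1
= 12 + 6 + 2 = 20
e12 coeff = (-3)*(-2) - (-3)*(-4) = 6 - 12 = -6
e13 coeff = (-3)*1 - 2*(-4) = -3 - (-8) = 5
e23 coeff = (-3)*1 - 2*(-2) = -3 - (-4) = 1
uv = 20 - 6*e12 + 5*e13 + 1*e23


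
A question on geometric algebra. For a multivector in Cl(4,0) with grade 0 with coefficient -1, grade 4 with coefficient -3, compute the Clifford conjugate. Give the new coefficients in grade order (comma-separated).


Clifford conjugate sign for grade k: (-1)^(k(k+1)/2)
Grade 0: (-1)^(0*1/2) = (-1)^0 = 1, coeff -1 -> -1
Grade 4: (-1)^(4*5/2) = (-1)^10 = 1, coeff -3 -> -3
Conjugated coefficients: -1, -3


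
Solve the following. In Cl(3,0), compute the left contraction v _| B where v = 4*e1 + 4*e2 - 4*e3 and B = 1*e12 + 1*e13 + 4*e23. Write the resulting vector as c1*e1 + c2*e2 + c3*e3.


Left contraction v _| B = <vB>_1 (grade-1 part of the geometric product vB).
Using e1_|e12 = e2, e2_|e12 = -e1, e1_|e13 = e3, e3_|e13 = -e1, e2_|e23 = e3, e3_|e23 = -e2:
e1 coeff: -v2*b12 - v3*b13 = -(4)*(1) - (-4)*(1) = 0
e2 coeff: v1*b12 - v3*b23 = (4)*(1) - (-4)*(4) = 20
e3 coeff: v1*b13 + v2*b23 = (4)*(1) + (4)*(4) = 20
v _| B = 0*e1 + 20*e2 + 20*e3


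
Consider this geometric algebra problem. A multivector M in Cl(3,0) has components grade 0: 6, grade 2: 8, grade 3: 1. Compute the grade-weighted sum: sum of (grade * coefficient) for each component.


Grade-weighted sum = sum of grade_k * coefficient_k
0*6 = 0
2*8 = 16
3*1 = 3
Total = 0 + 16 + 3 = 19


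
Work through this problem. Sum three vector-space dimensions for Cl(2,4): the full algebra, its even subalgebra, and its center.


n = 2 + 4 = 6
Total dim = 2^6 = 64
Even subalgebra dim = 2^5 = 32
n is even, so center dim = 1
Sum = 64 + 32 + 1 = 97


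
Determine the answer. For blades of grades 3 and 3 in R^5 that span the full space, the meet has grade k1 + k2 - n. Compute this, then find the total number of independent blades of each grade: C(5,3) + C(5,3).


Meet grade = grade(A) + grade(B) - n
= 3 + 3 - 5 = 1
C(5,3) = 10
C(5,3) = 10
dim_A + dim_B = 10 + 10 = 20


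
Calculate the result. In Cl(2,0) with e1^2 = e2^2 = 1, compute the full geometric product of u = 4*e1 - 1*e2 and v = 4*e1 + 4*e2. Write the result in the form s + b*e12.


Expand: (4*e1 - 1*e2)(4*e1 + 4*e2)
= 4*4*e1e1 + 4*4*e1e2 + (-1)*4*e2e1 + (-1)*4*e2e2
Using e1^2 = e2^2 = 1, e2e1 = -e1e2:
Scalar part s = 4*4 + (-1)*4 = 16 + (-4) = 12
Bivector part b = 4*4 - (-1)*4 = 16 - (-4) = 20
uv = 12 + 20*e12


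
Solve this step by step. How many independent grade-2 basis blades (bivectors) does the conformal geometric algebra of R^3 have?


The conformal model of R^3 uses Cl(4,1) with m = 3 + 2 = 5 generators.
Number of grade-2 blades = C(m, 2) = C(5, 2)
= 5*4/2 = 10


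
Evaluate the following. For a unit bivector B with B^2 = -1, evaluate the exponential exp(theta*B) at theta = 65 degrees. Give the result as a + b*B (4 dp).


For a unit bivector B with B^2 = -1, the exponential series gives
e^(theta*B) = cos(theta) + sin(theta)*B (the GA analogue of Euler's formula).
theta = 65 degrees = 1.134464 rad
cos(65 deg) = 0.4226
sin(65 deg) = 0.9063
exp(theta*B) = 0.4226 + 0.9063*B


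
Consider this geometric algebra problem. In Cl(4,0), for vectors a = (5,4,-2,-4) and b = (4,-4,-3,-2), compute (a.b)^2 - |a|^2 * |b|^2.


a . b = 5*4 + 4*(-4) + (-2)*(-3) + (-4)*(-2)
= 20 + (-16) + 6 + 8 = 18
|a|^2 = 5^2 + 4^2 + (-2)^2 + (-4)^2 = 61
|b|^2 = 4^2 + (-4)^2 + (-3)^2 + (-2)^2 = 45
(a.b)^2 = 18^2 = 324
|a|^2 * |b|^2 = 61 * 45 = 2745
Result = 324 - 2745 = -2421


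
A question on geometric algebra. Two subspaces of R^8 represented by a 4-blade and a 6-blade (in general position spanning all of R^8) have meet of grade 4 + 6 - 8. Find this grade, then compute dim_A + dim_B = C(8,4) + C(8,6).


Meet grade = grade(A) + grade(B) - n
= 4 + 6 - 8 = 2
C(8,4) = 70
C(8,6) = 28
dim_A + dim_B = 70 + 28 = 98


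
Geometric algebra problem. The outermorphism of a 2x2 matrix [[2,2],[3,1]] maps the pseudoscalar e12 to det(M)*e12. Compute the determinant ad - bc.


The outermorphism of a linear map f sends e1^e2 to f(e1)^f(e2).
f(e1) = 2*e1 + 3*e2
f(e2) = 2*e1 + 1*e2
f(e1) ^ f(e2) = (2*e1 + 3*e2) ^ (2*e1 + 1*e2)
= 2*1*e12 + 3*2*e21
= (2 - 6)*e12
= -4*e12
Coefficient = -4


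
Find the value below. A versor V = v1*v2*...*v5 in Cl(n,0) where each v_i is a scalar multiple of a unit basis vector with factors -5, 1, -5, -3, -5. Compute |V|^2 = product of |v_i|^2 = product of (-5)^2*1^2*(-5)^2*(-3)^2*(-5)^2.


Each vector v_i has |v_i|^2 = s_i^2
Squared scales: (-5)^2 = 25, 1^2 = 1, (-5)^2 = 25, (-3)^2 = 9, (-5)^2 = 25
|V|^2 = 25 * 1 * 25 * 9 * 25
= 140625


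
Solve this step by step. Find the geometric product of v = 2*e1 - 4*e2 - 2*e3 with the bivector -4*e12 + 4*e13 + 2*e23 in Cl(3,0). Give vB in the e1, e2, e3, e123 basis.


vB has grade-1 (vector) and grade-3 (trivector) parts: vB = (v _| B) + (v ^ B).
Vector part <vB>_1:
  e1: -v2*b12 - v3*b13 = -(-4)*(-4) - (-2)*(4) = -8
  e2: v1*b12 - v3*b23 = (2)*(-4) - (-2)*(2) = -4
  e3: v1*b13 + v2*b23 = (2)*(4) + (-4)*(2) = 0
Trivector part <vB>_3:
  e123: v1*b23 - v2*b13 + v3*b12 = (2)*(2) - (-4)*(4) + (-2)*(-4) = 28
vB = -8*e1 - 4*e2 + 0*e3 + 28*e123


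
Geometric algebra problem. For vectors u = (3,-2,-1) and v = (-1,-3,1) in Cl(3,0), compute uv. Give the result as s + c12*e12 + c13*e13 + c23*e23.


In Cl(3,0): e_i^2 = 1, e_ie_j = -e_je_i for i != j.
Scalar part = u . v = 3*(-1) + (-2)*(-3) + (-1)*1
= -3 + 6 + (-1) = 2
e12 coeff = 3*(-3) - (-2)*(-1) = -9 - 2 = -11
e13 coeff = 3*1 - (-1)*(-1) = 3 - 1 = 2
e23 coeff = (-2)*1 - (-1)*(-3) = -2 - 3 = -5
uv = 2 - 11*e12 + 2*e13 - 5*e23


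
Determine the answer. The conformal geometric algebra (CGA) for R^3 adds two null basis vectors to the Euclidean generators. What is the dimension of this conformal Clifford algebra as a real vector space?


The conformal model of R^3 uses Cl(4,1): the 3 Euclidean generators plus two extra orthogonal generators e+ (e+^2 = +1) and e- (e-^2 = -1), from which the null vectors e0, einf are built.
Number of generators m = 3 + 2 = 5.
dim Cl(p,q) = 2^m = 2^5 = 32


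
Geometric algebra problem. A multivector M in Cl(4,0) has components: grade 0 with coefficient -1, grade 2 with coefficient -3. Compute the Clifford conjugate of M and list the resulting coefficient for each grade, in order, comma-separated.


Clifford conjugate sign for grade k: (-1)^(k(k+1)/2)
Grade 0: (-1)^(0*1/2) = (-1)^0 = 1, coeff -1 -> -1
Grade 2: (-1)^(2*3/2) = (-1)^3 = -1, coeff -3 -> 3
Conjugated coefficients: -1, 3


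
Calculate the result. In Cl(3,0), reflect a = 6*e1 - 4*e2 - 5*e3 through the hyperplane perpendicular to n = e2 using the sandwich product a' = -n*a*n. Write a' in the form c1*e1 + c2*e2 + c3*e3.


Reflection formula: a' = -n*a*n, with n = e2 (unit vector, n^2 = 1).
For reflection through hyperplane perp to e2:
The component along e2 flips sign, others stay.
a = (6, -4, -5)
a' = (6, 4, -5)
a' = 6*e1 + 4*e2 - 5*e3


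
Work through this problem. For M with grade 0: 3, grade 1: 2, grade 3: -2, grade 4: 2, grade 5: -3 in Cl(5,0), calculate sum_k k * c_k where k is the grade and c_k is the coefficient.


Grade-weighted sum = sum of grade_k * coefficient_k
0*3 = 0
1*2 = 2
3*(-2) = -6
4*2 = 8
5*(-3) = -15
Total = 0 + 2 + (-6) + 8 + (-15) = -11


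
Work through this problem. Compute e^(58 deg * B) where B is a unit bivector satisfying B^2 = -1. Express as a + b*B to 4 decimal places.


For a unit bivector B with B^2 = -1, the exponential series gives
e^(theta*B) = cos(theta) + sin(theta)*B (the GA analogue of Euler's formula).
theta = 58 degrees = 1.012291 rad
cos(58 deg) = 0.5299
sin(58 deg) = 0.8480
exp(theta*B) = 0.5299 + 0.8480*B


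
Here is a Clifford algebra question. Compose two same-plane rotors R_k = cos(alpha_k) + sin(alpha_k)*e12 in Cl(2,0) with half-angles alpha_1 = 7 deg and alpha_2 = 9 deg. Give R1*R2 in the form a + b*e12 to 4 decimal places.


Same-plane rotors commute and their half-angles add:
R1*R2 = cos(a1 + a2) + sin(a1 + a2)*e12.
a1 + a2 = 7 + 9 = 16 deg
cos(16 deg) = 0.9613
sin(16 deg) = 0.2756
R1*R2 = 0.9613 + 0.2756*e12


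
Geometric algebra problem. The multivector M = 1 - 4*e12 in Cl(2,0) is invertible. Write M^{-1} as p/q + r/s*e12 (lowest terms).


M = 1 - 4*e12, where e12^2 = -1.
Since M commutes with its reverse ~M = a - b*e12, M * ~M = a^2 - b^2*e12^2 = a^2 + b^2.
So M^{-1} = ~M / (a^2 + b^2) = (a - b*e12)/(a^2 + b^2).
a^2 + b^2 = 1 + 16 = 17
Scalar part = 1/17 = 1/17
Bivector coeff = 4/17 = 4/17
M^{-1} = 1/17 + 4/17*e12


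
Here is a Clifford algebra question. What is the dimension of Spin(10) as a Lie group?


Spin(n) double-covers SO(n); both have Lie algebra so(n) of dimension n(n-1)/2.
n = 10
n(n-1) = 10 * 9 = 90
dim Spin(10) = 90/2 = 45


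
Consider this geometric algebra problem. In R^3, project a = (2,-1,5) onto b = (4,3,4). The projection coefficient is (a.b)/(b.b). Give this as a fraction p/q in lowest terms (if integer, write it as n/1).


Projection coefficient = (a . b) / (b . b)
a . b = 2*4 + (-1)*3 + 5*4
= 8 + (-3) + 20 = 25
b . b = 4^2 + 3^2 + 4^2
= 16 + 9 + 16 = 41
Coefficient = 25/41
In lowest terms: 25/41


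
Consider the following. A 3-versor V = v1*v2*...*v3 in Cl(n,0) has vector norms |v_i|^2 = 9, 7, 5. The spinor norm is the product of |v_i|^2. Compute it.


Spinor norm N(V) = |v1|^2 * |v2|^2 * ... * |v3|^2
= 9 * 7 * 5
Running product: 9, 63, 315
N(V) = 315


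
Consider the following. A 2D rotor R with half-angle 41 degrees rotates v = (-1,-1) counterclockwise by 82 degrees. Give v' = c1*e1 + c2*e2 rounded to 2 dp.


Rotor R = cos(41deg) - sin(41deg)*e12
Rotation angle theta = 2 * 41 = 82 degrees
v' = R*v*~R rotates v by theta.
cos(82deg) = 0.1392, sin(82deg) = 0.9903
v'_1 = -1*cos(82deg) - (-1)*sin(82deg)
= -1*0.1392 - (-1)*0.9903
= 0.85
v'_2 = -1*sin(82deg) + (-1)*cos(82deg)
= -1*0.9903 + (-1)*0.1392
= -1.13
v' = 0.85*e1 - 1.13*e2


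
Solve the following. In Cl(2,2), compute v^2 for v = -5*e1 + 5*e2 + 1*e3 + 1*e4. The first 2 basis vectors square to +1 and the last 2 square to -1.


v^2 = sum of c_i^2 * e_i^2
Positive signature terms (e_i^2 = +1): (-5)^2 + 5^2 = 50
Negative signature terms (e_j^2 = -1): 1^2 + 1^2 = 2
v^2 = 50 - 2 = 48


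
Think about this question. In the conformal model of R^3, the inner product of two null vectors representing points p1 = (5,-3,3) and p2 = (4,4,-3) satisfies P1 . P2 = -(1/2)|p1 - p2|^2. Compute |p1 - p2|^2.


p1 - p2 = (1, -7, 6)
|p1 - p2|^2 = 1^2 + (-7)^2 + 6^2
= 1 + 49 + 36
= 86


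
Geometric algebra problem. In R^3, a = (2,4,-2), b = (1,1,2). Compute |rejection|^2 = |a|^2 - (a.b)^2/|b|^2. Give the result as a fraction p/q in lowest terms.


|a|^2 = 2^2 + 4^2 + (-2)^2 = 24
|b|^2 = 1^2 + 1^2 + 2^2 = 6
a . b = 2*1 + 4*1 + (-2)*2 = 2
(a.b)^2 = 2^2 = 4
|rej|^2 = 24 - 4/6
= (144 - 4)/6
= 140/6
In lowest terms: 70/3


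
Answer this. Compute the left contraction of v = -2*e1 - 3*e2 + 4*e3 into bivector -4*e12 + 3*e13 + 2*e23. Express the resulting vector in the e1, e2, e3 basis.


Left contraction v _| B = <vB>_1 (grade-1 part of the geometric product vB).
Using e1_|e12 = e2, e2_|e12 = -e1, e1_|e13 = e3, e3_|e13 = -e1, e2_|e23 = e3, e3_|e23 = -e2:
e1 coeff: -v2*b12 - v3*b13 = -(-3)*(-4) - (4)*(3) = -24
e2 coeff: v1*b12 - v3*b23 = (-2)*(-4) - (4)*(2) = 0
e3 coeff: v1*b13 + v2*b23 = (-2)*(3) + (-3)*(2) = -12
v _| B = -24*e1 + 0*e2 - 12*e3


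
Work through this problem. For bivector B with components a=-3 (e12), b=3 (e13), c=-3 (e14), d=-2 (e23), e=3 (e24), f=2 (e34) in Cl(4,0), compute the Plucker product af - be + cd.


Plucker relation: af - be + cd
a*f = (-3)*2 = -6
b*e = 3*3 = 9
c*d = (-3)*(-2) = 6
af - be + cd = -6 - 9 + 6
= -9


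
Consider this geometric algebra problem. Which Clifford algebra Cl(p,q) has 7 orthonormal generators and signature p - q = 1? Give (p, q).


We need p + q = 7 and p - q = 1.
Adding: 2p = 7 + 1 = 8, so p = 4.
Then q = 7 - 4 = 3.
(p, q) = (4, 3)


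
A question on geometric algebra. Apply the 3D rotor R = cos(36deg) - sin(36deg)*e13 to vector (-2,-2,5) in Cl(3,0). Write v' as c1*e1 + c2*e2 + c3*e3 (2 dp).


Rotor R = cos(36deg) - sin(36deg)*e13
Rotation angle theta = 2 * 36 = 72 degrees in the e13 plane (e1 -> e3).
The component perpendicular to the plane (e2) is invariant: v'_2 = v2 = -2.00
cos(72deg) = 0.3090, sin(72deg) = 0.9511
v'_1 = v1*cos(theta) - v3*sin(theta) = -2*0.3090 - 5*0.9511 = -5.37
v'_3 = v1*sin(theta) + v3*cos(theta) = -2*0.9511 + 5*0.3090 = -0.36
v' = -5.37*e1 - 2.00*e2 - 0.36*e3


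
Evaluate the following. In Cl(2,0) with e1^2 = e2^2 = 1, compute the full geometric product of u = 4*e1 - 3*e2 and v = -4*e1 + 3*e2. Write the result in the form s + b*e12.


Expand: (4*e1 - 3*e2)(-4*e1 + 3*e2)
= 4*(-4)*e1e1 + 4*3*e1e2 + (-3)*(-4)*e2e1 + (-3)*3*e2e2
Using e1^2 = e2^2 = 1, e2e1 = -e1e2:
Scalar part s = 4*(-4) + (-3)*3 = -16 + (-9) = -25
Bivector part b = 4*3 - (-3)*(-4) = 12 - 12 = 0
uv = -25 + 0*e12


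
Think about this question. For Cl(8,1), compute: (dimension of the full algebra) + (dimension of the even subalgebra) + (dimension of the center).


n = 8 + 1 = 9
Total dim = 2^9 = 512
Even subalgebra dim = 2^8 = 256
n is odd, so center dim = 2
Sum = 512 + 256 + 2 = 770


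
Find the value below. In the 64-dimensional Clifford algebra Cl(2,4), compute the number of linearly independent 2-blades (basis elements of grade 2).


Number of grade-k basis blades in Cl(p,q) with n = p + q is C(n, k).
n = 2 + 4 = 6
C(6, 2) = 6! / (2! * 4!)
= 720 / (2 * 24)
= 15


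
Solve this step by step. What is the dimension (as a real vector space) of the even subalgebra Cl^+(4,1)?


Even subalgebra dimension = 2^(n-1)
n = 4 + 1 = 5
2^(5 - 1) = 2^4 = 16
Verification: sum of C(5,k) for even k = 1 + 10 + 5 = 16
Result = 16


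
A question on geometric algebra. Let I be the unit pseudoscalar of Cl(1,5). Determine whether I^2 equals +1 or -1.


The pseudoscalar I = e1...e_n (product of all n generators) of Cl(p,q) satisfies I^2 = (-1)^(q + n(n-1)/2).
p = 1, q = 5, n = p + q = 6
n(n-1)/2 = 6 * 5 / 2 = 15
Exponent = q + n(n-1)/2 = 5 + 15 = 20
I^2 = (-1)^20 = +1


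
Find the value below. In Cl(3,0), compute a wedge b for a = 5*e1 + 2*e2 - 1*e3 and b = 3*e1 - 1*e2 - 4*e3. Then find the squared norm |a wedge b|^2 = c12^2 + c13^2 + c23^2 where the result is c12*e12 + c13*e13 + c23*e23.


a wedge b = (a1*b2 - a2*b1)*e12 + (a1*b3 - a3*b1)*e13 + (a2*b3 - a3*b2)*e23
e12 coeff: 5*(-1) - 2*3 = -5 - 6 = -11
e13 coeff: 5*(-4) - (-1)*3 = -20 - (-3) = -17
e23 coeff: 2*(-4) - (-1)*(-1) = -8 - 1 = -9
|a wedge b|^2 = (-11)^2 + (-17)^2 + (-9)^2
= 121 + 289 + 81
= 491


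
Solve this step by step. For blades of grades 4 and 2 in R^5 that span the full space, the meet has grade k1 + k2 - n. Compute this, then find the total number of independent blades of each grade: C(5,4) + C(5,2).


Meet grade = grade(A) + grade(B) - n
= 4 + 2 - 5 = 1
C(5,4) = 5
C(5,2) = 10
dim_A + dim_B = 5 + 10 = 15


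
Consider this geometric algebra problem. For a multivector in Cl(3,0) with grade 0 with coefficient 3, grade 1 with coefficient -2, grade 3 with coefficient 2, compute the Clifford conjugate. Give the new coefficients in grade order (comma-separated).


Clifford conjugate sign for grade k: (-1)^(k(k+1)/2)
Grade 0: (-1)^(0*1/2) = (-1)^0 = 1, coeff 3 -> 3
Grade 1: (-1)^(1*2/2) = (-1)^1 = -1, coeff -2 -> 2
Grade 3: (-1)^(3*4/2) = (-1)^6 = 1, coeff 2 -> 2
Conjugated coefficients: 3, 2, 2
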